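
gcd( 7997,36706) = 1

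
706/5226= 353/2613 = 0.14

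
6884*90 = 619560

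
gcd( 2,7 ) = 1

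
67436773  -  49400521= 18036252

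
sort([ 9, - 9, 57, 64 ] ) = [ - 9,9, 57,64]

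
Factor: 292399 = 23^1*12713^1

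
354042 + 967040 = 1321082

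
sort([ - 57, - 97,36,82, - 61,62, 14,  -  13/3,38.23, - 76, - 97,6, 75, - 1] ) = [ - 97, - 97, - 76, - 61, -57,- 13/3, - 1,6 , 14,36,38.23,62,75,82]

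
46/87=46/87 =0.53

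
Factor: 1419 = 3^1*11^1*43^1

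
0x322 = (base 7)2224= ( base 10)802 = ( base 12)56a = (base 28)10I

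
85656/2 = 42828 = 42828.00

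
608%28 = 20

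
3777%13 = 7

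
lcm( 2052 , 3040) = 82080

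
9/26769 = 3/8923=0.00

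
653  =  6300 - 5647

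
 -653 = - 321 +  - 332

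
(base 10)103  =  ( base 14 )75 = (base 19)58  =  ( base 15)6D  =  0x67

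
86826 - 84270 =2556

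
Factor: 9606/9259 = 2^1*3^1  *  47^ (-1 ) * 197^(-1)*  1601^1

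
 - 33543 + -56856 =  -90399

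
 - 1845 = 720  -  2565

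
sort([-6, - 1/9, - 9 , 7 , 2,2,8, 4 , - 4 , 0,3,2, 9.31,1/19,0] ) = [ - 9,-6, -4, - 1/9, 0,  0,  1/19,2, 2, 2,3, 4,7,8 , 9.31 ] 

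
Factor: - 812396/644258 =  - 406198/322129=-2^1*13^1*17^1*131^ ( - 1)*919^1*2459^(-1) 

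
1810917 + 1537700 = 3348617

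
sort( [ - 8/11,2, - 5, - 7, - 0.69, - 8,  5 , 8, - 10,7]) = [ - 10, - 8, - 7, - 5, - 8/11, - 0.69,  2, 5,7, 8]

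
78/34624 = 39/17312 = 0.00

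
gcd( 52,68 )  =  4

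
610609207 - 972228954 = - 361619747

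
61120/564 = 108 + 52/141 = 108.37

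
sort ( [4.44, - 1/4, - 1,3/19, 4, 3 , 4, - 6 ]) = [-6, - 1, - 1/4, 3/19, 3, 4,4, 4.44]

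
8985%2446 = 1647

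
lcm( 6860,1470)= 20580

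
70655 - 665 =69990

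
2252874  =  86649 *26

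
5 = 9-4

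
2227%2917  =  2227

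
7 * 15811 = 110677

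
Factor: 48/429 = 16/143 =2^4 * 11^ ( - 1 )*13^ (-1 ) 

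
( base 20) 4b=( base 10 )91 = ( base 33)2P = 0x5B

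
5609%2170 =1269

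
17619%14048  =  3571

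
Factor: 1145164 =2^2*67^1*4273^1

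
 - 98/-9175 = 98/9175 = 0.01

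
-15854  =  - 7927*2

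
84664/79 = 84664/79 = 1071.70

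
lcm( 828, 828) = 828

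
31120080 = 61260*508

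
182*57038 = 10380916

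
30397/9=30397/9 = 3377.44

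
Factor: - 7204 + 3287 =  - 3917^1 = - 3917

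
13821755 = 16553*835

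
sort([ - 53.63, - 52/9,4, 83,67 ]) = [ - 53.63 , - 52/9  ,  4,67,83 ] 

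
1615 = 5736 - 4121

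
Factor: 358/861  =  2^1*3^ (-1)*7^( - 1)*41^(-1)*179^1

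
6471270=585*11062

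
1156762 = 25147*46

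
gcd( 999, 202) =1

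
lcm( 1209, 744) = 9672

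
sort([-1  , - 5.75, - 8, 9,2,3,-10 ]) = [ - 10, - 8, - 5.75, - 1, 2 , 3, 9 ]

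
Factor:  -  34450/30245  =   - 2^1*5^1*13^1*23^ ( - 1)*53^1* 263^( - 1) =- 6890/6049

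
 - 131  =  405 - 536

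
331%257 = 74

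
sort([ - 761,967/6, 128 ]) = [  -  761, 128, 967/6 ] 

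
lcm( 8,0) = 0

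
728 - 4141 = - 3413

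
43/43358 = 43/43358 = 0.00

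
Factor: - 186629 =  - 186629^1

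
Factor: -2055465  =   - 3^2 * 5^1*45677^1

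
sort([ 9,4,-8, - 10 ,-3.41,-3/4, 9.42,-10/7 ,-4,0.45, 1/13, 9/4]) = [ - 10, -8,-4, - 3.41, - 10/7,-3/4,  1/13,0.45,  9/4,  4,9,  9.42 ]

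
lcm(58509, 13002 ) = 117018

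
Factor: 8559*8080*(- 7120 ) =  - 492395846400 = - 2^8*3^3*5^2 *89^1*101^1*317^1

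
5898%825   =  123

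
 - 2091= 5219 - 7310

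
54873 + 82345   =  137218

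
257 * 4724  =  1214068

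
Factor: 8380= 2^2*5^1*419^1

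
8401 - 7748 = 653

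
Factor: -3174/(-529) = 2^1*3^1 = 6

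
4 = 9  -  5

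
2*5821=11642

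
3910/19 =205 + 15/19 = 205.79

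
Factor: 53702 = 2^1 * 11^1*2441^1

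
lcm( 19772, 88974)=177948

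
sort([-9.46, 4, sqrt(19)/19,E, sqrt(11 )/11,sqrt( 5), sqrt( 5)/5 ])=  [ - 9.46, sqrt(19) /19,sqrt( 11)/11,sqrt( 5)/5,sqrt(5),  E,  4]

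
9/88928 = 9/88928 = 0.00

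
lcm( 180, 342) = 3420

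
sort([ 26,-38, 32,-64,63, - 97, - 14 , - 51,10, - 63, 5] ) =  [- 97,-64 , - 63, - 51, - 38, -14, 5,10, 26,  32, 63 ] 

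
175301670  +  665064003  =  840365673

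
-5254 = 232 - 5486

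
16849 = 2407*7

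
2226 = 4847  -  2621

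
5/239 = 5/239 = 0.02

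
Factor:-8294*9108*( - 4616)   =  2^6 * 3^2*11^2*13^1 * 23^1*29^1*577^1 = 348700727232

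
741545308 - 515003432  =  226541876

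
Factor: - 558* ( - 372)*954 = 198027504 = 2^4*3^5*31^2*53^1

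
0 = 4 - 4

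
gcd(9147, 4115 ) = 1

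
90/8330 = 9/833 = 0.01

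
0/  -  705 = 0/1 = -0.00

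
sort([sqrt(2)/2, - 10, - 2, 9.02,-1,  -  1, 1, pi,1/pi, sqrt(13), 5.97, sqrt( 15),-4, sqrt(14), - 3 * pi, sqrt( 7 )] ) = [-10,-3*pi, - 4,-2,-1, - 1,1/pi, sqrt( 2) /2 , 1, sqrt( 7 ), pi,sqrt(13 ), sqrt( 14 ), sqrt( 15 ),5.97,  9.02 ]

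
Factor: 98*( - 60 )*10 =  - 2^4*3^1*5^2*7^2 =-  58800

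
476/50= 238/25= 9.52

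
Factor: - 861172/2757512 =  - 215293/689378=- 2^(-1)*13^1*31^( - 1)*11119^( -1 )*16561^1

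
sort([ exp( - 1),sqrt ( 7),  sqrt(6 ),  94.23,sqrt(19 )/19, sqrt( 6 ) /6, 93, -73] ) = [-73 , sqrt ( 19)/19,exp ( - 1) , sqrt( 6 ) /6,sqrt(6 ),sqrt ( 7 ), 93,94.23]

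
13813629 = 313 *44133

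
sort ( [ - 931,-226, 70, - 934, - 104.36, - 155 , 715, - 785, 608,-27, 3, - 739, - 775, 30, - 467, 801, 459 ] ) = [ - 934, - 931, - 785, - 775, - 739, - 467,  -  226, - 155, - 104.36,-27, 3,  30, 70, 459, 608, 715, 801 ] 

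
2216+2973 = 5189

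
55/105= 11/21 = 0.52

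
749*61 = 45689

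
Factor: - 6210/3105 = - 2^1 = - 2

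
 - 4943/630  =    -  8 + 97/630 = - 7.85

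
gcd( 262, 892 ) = 2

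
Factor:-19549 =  - 113^1*173^1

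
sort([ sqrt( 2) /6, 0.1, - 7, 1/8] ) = [ - 7,0.1, 1/8, sqrt (2) /6]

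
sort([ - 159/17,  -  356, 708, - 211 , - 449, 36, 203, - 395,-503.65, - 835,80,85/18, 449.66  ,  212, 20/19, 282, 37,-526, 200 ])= [ - 835, - 526, -503.65,-449,  -  395, - 356 , - 211 , - 159/17, 20/19, 85/18, 36, 37,80, 200, 203, 212, 282, 449.66,  708]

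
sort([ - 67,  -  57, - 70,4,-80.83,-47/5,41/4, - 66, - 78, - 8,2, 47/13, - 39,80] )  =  [- 80.83,-78, - 70,-67, - 66, - 57, - 39, - 47/5, - 8, 2 , 47/13,4,41/4, 80 ]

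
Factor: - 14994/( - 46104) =2^ ( - 2)*3^1*7^2 * 113^( - 1) = 147/452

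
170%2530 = 170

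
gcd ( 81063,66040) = 1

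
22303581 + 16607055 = 38910636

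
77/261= 77/261 = 0.30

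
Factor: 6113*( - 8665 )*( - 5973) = 3^1 * 5^1  *  11^1*181^1*1733^1*6113^1 = 316384703085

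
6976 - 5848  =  1128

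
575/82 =7+ 1/82 = 7.01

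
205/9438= 205/9438 = 0.02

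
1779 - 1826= -47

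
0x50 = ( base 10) 80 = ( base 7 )143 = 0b1010000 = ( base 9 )88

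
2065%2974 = 2065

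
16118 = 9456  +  6662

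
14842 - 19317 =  - 4475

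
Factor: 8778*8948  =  78545544 = 2^3*3^1*7^1  *  11^1*19^1*2237^1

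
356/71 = 5 + 1/71=5.01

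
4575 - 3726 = 849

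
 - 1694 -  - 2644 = 950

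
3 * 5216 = 15648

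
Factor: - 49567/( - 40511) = 7^1*17^( - 1)*73^1*97^1*2383^(-1) 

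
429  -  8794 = -8365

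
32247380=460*70103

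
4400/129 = 4400/129 = 34.11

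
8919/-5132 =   -  2 + 1345/5132 = -1.74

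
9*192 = 1728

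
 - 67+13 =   -  54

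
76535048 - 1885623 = 74649425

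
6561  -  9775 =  - 3214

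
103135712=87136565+15999147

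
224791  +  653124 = 877915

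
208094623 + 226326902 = 434421525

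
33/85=33/85 = 0.39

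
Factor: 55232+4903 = 60135 =3^1*5^1*19^1  *211^1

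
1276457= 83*15379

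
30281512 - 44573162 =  - 14291650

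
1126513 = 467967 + 658546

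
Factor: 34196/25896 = 103/78= 2^( - 1)*3^( - 1) * 13^( - 1)*103^1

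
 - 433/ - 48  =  9+1/48 = 9.02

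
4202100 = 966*4350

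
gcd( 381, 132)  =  3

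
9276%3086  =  18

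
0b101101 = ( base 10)45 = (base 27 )1i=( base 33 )1C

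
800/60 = 40/3 = 13.33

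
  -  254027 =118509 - 372536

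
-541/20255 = - 1 + 19714/20255 = - 0.03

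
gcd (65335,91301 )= 1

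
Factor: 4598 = 2^1*11^2*19^1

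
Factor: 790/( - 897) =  - 2^1*3^( - 1)* 5^1*13^( - 1)*23^(-1)*79^1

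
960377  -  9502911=-8542534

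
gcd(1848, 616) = 616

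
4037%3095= 942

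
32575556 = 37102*878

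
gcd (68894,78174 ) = 2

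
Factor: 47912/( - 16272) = -2^( - 1)*3^ ( - 2)*53^1=-53/18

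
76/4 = 19=19.00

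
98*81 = 7938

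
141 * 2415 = 340515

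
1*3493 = 3493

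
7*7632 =53424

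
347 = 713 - 366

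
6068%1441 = 304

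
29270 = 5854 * 5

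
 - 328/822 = -1+247/411= - 0.40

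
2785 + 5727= 8512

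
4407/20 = 220 + 7/20= 220.35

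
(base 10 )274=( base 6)1134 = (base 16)112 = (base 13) 181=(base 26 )ae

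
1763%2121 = 1763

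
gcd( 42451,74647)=1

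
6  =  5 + 1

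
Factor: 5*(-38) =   -  190=- 2^1*5^1 * 19^1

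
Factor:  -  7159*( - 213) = 1524867= 3^1  *71^1*7159^1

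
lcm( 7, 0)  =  0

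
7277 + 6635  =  13912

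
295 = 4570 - 4275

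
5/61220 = 1/12244 = 0.00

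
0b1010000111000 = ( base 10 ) 5176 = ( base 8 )12070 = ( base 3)21002201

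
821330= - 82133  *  ( - 10) 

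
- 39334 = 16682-56016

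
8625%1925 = 925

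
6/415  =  6/415  =  0.01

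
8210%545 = 35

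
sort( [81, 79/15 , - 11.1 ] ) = [-11.1,79/15, 81]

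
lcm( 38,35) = 1330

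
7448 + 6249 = 13697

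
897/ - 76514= - 1 + 75617/76514 = - 0.01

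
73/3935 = 73/3935 = 0.02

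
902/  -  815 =-2 + 728/815 = - 1.11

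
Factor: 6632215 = 5^1 * 1326443^1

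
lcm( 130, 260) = 260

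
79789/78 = 79789/78 = 1022.94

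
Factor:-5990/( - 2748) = 2995/1374= 2^( - 1)*3^( - 1)*5^1*229^(-1)*599^1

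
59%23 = 13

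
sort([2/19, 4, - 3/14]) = [ - 3/14, 2/19,  4] 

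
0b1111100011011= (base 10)7963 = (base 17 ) 1a97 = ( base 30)8pd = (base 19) 1312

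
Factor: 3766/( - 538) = -7= - 7^1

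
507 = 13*39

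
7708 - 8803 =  - 1095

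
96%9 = 6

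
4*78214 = 312856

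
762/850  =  381/425 = 0.90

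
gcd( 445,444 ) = 1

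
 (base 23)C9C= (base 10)6567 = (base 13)2cb2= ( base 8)14647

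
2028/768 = 2+ 41/64 = 2.64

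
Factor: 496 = 2^4*31^1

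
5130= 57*90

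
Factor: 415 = 5^1*83^1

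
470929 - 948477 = - 477548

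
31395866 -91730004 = -60334138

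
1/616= 1/616 = 0.00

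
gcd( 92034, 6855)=3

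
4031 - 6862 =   -  2831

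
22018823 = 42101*523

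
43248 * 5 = 216240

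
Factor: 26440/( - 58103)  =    -  2^3* 5^1*97^ ( - 1)*599^(- 1 )*661^1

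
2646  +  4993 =7639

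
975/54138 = 325/18046 = 0.02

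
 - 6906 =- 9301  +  2395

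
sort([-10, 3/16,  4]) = [ - 10,3/16, 4]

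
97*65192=6323624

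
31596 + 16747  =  48343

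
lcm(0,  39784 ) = 0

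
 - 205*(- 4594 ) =941770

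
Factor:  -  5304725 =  - 5^2*67^1*3167^1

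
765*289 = 221085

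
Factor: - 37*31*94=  - 107818 = -2^1* 31^1*37^1*47^1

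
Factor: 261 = 3^2*29^1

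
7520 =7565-45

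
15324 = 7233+8091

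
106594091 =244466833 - 137872742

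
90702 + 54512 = 145214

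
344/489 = 344/489 = 0.70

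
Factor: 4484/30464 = 2^( - 6 )*7^( - 1)*17^( - 1 ) * 19^1*59^1 = 1121/7616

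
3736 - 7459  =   - 3723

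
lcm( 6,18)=18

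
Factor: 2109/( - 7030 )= - 3/10= - 2^( - 1 )*3^1*5^( - 1 ) 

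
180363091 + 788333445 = 968696536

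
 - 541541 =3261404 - 3802945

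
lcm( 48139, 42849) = 3899259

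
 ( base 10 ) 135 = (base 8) 207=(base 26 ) 55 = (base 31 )4B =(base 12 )b3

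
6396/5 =1279 + 1/5 = 1279.20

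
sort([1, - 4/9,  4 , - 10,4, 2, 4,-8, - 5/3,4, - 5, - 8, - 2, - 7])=[ - 10, - 8,-8, - 7, - 5, - 2, - 5/3, - 4/9, 1, 2,  4, 4, 4, 4] 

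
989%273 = 170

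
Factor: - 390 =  - 2^1*3^1 *5^1*13^1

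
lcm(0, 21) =0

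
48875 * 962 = 47017750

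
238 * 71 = 16898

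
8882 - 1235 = 7647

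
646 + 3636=4282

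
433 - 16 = 417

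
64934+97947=162881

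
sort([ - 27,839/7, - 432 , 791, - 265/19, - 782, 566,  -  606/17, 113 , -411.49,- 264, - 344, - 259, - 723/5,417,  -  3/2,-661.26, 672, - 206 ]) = [ - 782 , - 661.26, - 432, - 411.49, - 344, - 264, -259, -206,-723/5, - 606/17, - 27, - 265/19 , - 3/2,113, 839/7,  417,566,672,791]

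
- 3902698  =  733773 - 4636471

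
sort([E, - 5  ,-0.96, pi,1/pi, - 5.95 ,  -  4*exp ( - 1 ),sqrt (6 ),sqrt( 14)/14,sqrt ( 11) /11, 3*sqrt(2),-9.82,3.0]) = [  -  9.82, - 5.95, - 5, - 4*exp( - 1 ) , - 0.96 , sqrt( 14)/14,sqrt( 11 )/11, 1/pi, sqrt(6) , E, 3.0,pi, 3 * sqrt( 2)]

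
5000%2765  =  2235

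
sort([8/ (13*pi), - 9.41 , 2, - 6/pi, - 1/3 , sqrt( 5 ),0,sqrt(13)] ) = [ - 9.41,- 6/pi, - 1/3,0,8/(13*pi ) , 2 , sqrt( 5),sqrt (13)]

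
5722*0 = 0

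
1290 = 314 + 976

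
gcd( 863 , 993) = 1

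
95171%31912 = 31347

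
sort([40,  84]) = [40, 84]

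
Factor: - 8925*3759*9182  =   - 2^1*3^2 * 5^2*7^2*17^1*179^1 * 4591^1 = - 308047606650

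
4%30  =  4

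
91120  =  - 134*( - 680 ) 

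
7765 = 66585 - 58820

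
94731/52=7287/4 = 1821.75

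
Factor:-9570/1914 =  -5^1 = -5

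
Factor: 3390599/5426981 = 7^( - 1)*17^1*137^( -1)*5659^( - 1)*199447^1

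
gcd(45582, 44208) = 6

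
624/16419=16/421  =  0.04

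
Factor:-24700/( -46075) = 2^2*13^1*97^(-1) = 52/97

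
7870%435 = 40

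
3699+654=4353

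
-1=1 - 2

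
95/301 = 95/301  =  0.32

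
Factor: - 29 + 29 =0 = 0^1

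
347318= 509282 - 161964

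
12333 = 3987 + 8346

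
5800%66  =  58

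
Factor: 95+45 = 140=2^2*5^1*7^1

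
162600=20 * 8130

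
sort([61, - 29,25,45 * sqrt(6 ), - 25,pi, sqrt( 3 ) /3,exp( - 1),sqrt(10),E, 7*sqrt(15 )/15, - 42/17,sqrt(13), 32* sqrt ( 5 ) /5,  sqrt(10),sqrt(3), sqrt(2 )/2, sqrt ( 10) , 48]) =[ - 29, - 25,-42/17, exp(-1),  sqrt(3)/3, sqrt( 2)/2 , sqrt(3), 7*sqrt(15)/15 , E, pi,sqrt (10 ), sqrt( 10 ),sqrt(10),  sqrt(13),  32* sqrt( 5)/5,25,48,61, 45*sqrt ( 6)]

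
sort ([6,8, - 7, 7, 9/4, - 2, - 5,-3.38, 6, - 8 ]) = [- 8, - 7, - 5,- 3.38,-2, 9/4,6, 6,  7, 8 ]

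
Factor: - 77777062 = -2^1 * 11^1*3535321^1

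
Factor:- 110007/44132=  - 2^(-2)*3^2*11^(  -  1)*59^(-1)*719^1 =- 6471/2596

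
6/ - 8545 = - 6/8545 = - 0.00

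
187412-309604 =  - 122192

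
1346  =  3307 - 1961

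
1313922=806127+507795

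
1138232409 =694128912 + 444103497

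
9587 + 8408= 17995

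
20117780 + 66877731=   86995511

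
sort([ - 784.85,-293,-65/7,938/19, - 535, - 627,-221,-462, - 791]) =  [  -  791,- 784.85,-627,-535, - 462,-293,-221, - 65/7,938/19]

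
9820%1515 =730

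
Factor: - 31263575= - 5^2*7^1*227^1*787^1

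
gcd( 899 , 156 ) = 1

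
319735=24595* 13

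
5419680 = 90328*60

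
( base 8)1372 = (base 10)762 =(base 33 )n3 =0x2FA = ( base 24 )17I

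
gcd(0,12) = 12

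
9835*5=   49175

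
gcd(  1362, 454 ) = 454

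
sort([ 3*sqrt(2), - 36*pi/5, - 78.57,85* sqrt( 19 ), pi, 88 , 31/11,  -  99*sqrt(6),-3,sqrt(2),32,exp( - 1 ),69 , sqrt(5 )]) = [ - 99*sqrt (6),- 78.57, - 36*pi/5,- 3,exp(-1 ),sqrt(2 ),sqrt(5 ),31/11 , pi, 3*sqrt( 2),32,69,88,85 *sqrt(19)]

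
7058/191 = 36 + 182/191= 36.95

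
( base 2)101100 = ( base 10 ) 44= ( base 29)1f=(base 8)54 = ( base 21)22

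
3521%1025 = 446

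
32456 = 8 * 4057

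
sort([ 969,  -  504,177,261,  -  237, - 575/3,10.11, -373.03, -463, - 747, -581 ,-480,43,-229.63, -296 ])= [ - 747, - 581, - 504,-480, -463, - 373.03,-296, - 237, - 229.63, - 575/3,10.11,  43,177, 261,969 ] 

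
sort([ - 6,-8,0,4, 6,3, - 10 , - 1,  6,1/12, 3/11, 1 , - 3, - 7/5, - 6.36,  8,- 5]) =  [ - 10, - 8,- 6.36 , - 6, - 5,-3 , - 7/5, - 1, 0,1/12, 3/11, 1, 3, 4, 6 , 6,8 ]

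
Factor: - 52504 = -2^3*6563^1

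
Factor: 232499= 232499^1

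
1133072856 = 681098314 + 451974542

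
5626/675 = 8 + 226/675  =  8.33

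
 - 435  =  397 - 832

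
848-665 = 183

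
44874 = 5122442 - 5077568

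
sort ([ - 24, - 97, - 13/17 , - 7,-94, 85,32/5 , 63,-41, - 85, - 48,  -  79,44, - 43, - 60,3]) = [ - 97,-94, - 85, - 79, - 60, - 48, - 43, - 41, - 24, - 7, - 13/17,3,32/5,44,63,  85 ]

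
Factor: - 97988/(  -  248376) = 187/474 = 2^(  -  1 ) * 3^( - 1 ) *11^1*17^1*79^( - 1 )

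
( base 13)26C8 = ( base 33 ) 53S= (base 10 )5572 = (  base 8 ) 12704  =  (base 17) 124d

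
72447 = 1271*57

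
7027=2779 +4248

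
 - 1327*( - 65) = 86255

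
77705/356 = 77705/356 = 218.27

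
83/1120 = 83/1120 = 0.07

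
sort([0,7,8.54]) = [ 0 , 7, 8.54]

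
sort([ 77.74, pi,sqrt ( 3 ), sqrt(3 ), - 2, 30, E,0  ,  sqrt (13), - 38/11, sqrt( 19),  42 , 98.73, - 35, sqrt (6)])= [ -35, - 38/11, - 2, 0, sqrt(3 ), sqrt( 3 ),sqrt( 6 ), E , pi,sqrt( 13 ), sqrt(19 ), 30, 42, 77.74,98.73]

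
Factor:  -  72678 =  - 2^1*3^1*12113^1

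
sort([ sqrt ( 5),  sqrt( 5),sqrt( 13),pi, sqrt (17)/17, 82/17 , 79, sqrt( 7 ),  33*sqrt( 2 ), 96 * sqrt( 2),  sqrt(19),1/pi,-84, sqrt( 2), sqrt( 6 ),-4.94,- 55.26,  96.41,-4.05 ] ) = [-84, - 55.26,- 4.94, - 4.05,sqrt( 17)/17 , 1/pi, sqrt(2),  sqrt( 5),sqrt( 5), sqrt( 6 ),  sqrt(7 ), pi,sqrt(13),sqrt( 19 ) , 82/17,33*sqrt( 2),79, 96.41,96 * sqrt(2 ) ]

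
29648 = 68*436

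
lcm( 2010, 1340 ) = 4020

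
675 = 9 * 75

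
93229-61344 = 31885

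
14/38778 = 7/19389= 0.00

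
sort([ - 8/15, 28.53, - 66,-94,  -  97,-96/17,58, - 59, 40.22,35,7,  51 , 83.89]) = [ - 97, - 94,  -  66, - 59,  -  96/17, - 8/15, 7,28.53, 35, 40.22, 51, 58, 83.89]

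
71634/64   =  35817/32 = 1119.28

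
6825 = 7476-651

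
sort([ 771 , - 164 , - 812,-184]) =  [  -  812,-184, - 164, 771]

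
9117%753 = 81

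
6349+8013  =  14362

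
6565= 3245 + 3320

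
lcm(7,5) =35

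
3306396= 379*8724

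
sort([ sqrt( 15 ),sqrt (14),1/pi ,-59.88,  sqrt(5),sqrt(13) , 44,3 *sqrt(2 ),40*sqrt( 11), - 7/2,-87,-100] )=[ - 100, - 87, - 59.88, - 7/2, 1/pi, sqrt(5), sqrt(13 ),  sqrt( 14 ),sqrt(15 ), 3*sqrt( 2) , 44 , 40* sqrt (11)] 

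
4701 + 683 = 5384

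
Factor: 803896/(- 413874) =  - 401948/206937 = -2^2*3^ ( - 2)*17^1 * 23^1 *257^1 * 22993^(-1)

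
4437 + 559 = 4996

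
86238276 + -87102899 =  - 864623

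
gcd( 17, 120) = 1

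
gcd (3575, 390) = 65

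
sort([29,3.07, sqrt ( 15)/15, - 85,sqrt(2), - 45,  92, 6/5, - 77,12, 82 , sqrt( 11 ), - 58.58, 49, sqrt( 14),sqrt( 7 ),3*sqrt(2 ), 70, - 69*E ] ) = [ - 69*E, - 85, - 77, - 58.58, - 45 , sqrt( 15) /15,6/5,sqrt( 2),sqrt( 7), 3.07, sqrt( 11),sqrt( 14), 3* sqrt(2 ),12, 29 , 49 , 70, 82 , 92]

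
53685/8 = 6710 + 5/8=   6710.62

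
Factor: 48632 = 2^3*6079^1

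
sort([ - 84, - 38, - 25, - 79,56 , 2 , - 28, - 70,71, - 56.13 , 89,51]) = [-84  ,-79,-70 , - 56.13 , - 38,-28, - 25,2, 51,  56,71,89] 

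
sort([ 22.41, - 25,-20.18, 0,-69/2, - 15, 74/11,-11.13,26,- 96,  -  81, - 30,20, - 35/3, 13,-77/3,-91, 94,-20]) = [ -96,-91, -81,  -  69/2, - 30, - 77/3,  -  25,-20.18,-20,  -  15, - 35/3,-11.13 , 0,74/11,  13, 20, 22.41, 26 , 94]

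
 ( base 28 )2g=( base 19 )3f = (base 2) 1001000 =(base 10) 72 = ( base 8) 110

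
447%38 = 29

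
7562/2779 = 2 + 2004/2779 = 2.72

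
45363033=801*56633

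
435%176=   83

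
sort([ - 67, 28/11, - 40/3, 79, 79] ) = [ - 67, - 40/3, 28/11, 79,79 ] 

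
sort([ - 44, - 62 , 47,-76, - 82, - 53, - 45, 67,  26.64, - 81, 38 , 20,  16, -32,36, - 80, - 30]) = [  -  82, - 81, - 80, - 76,-62, - 53 , - 45,  -  44, - 32, - 30,16,20, 26.64,36,38,47,67 ]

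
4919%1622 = 53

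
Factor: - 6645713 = -6645713^1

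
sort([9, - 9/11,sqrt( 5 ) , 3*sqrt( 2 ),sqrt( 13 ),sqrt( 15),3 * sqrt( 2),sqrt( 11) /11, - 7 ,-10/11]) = [ - 7,- 10/11,-9/11,  sqrt (11)/11, sqrt( 5) , sqrt( 13), sqrt( 15), 3*sqrt( 2) , 3*sqrt( 2),9]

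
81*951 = 77031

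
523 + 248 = 771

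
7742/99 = 78  +  20/99 = 78.20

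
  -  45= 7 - 52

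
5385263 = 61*88283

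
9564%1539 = 330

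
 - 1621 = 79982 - 81603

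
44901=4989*9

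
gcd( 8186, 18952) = 2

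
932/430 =2 + 36/215 = 2.17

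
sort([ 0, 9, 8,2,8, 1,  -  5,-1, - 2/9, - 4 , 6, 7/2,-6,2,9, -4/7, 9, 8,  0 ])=[ - 6,-5, - 4 ,-1, - 4/7, - 2/9, 0, 0, 1,2,2, 7/2,6 , 8, 8, 8, 9, 9,9] 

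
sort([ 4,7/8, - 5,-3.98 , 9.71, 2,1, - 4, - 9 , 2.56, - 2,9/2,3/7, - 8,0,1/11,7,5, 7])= [ -9 , - 8, - 5,-4,  -  3.98,  -  2,0,  1/11, 3/7,  7/8, 1,2,2.56,  4, 9/2, 5,7 , 7 , 9.71 ] 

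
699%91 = 62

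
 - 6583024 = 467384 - 7050408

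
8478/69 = 2826/23= 122.87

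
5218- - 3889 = 9107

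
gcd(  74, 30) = 2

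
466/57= 466/57= 8.18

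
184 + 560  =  744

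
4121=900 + 3221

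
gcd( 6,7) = 1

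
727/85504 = 727/85504 = 0.01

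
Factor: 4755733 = 17^1*23^1*12163^1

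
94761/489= 193 + 128/163 = 193.79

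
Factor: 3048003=3^3*7^1*16127^1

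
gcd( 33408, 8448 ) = 384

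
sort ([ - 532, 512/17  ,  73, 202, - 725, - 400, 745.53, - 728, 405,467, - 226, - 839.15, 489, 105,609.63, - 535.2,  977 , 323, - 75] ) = [- 839.15, - 728, - 725, - 535.2, - 532,-400,- 226, - 75, 512/17, 73, 105,202, 323, 405 , 467, 489,609.63,745.53,977]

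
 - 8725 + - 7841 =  - 16566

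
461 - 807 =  - 346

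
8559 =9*951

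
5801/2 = 5801/2 = 2900.50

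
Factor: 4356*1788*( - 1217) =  - 9478638576 = - 2^4*3^3 *11^2*149^1*1217^1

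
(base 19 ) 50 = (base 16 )5f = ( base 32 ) 2V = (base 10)95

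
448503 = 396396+52107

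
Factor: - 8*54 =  -432 = -2^4 *3^3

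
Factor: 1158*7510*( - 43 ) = -373952940 = - 2^2*3^1*5^1*43^1 * 193^1*751^1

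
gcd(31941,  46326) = 21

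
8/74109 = 8/74109= 0.00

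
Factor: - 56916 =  - 2^2*3^3*17^1*31^1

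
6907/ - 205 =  - 34 + 63/205 = -33.69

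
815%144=95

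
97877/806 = 7529/62 = 121.44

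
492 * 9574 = 4710408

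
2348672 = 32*73396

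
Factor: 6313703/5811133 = 11^1* 359^( - 1 )*16187^ ( - 1 ) * 573973^1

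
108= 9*12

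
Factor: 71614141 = 59^1*179^1*6781^1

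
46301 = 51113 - 4812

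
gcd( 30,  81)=3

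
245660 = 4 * 61415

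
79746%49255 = 30491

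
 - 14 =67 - 81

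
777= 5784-5007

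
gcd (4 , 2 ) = 2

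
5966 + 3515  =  9481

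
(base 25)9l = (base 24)A6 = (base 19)ci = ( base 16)f6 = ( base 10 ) 246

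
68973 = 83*831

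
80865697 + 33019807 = 113885504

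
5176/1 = 5176 = 5176.00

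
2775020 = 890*3118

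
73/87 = 73/87 = 0.84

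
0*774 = 0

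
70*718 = 50260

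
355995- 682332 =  - 326337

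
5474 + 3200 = 8674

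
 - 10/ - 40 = 1/4 =0.25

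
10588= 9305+1283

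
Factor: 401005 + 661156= 137^1*7753^1 = 1062161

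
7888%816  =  544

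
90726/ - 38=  - 2388 + 9/19  =  - 2387.53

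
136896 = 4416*31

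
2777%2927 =2777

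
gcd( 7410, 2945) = 95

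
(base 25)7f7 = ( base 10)4757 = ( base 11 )3635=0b1001010010101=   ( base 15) 1622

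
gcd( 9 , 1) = 1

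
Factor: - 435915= - 3^3*5^1*3229^1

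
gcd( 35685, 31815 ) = 45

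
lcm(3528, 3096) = 151704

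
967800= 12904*75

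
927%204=111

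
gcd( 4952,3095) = 619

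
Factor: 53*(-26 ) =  - 1378 = - 2^1*13^1*53^1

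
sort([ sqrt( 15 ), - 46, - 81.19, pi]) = [  -  81.19, - 46, pi,sqrt (15)]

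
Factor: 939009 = 3^1*313003^1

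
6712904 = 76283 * 88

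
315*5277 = 1662255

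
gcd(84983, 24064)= 1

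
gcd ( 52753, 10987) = 1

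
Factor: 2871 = 3^2  *  11^1 * 29^1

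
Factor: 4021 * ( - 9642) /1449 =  - 12923494/483 = - 2^1*3^(-1)*7^(  -  1)*23^( - 1)*1607^1*4021^1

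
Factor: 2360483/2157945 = 3^(  -  1)*5^( - 1 )*293^( - 1 )*491^( - 1)*2360483^1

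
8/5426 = 4/2713= 0.00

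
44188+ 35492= 79680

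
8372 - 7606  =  766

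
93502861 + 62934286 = 156437147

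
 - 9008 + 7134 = -1874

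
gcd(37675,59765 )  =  5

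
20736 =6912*3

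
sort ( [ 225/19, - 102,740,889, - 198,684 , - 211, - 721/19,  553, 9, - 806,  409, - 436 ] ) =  [ - 806, - 436, - 211,- 198, - 102, - 721/19,9, 225/19, 409,  553, 684, 740,889] 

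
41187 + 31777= 72964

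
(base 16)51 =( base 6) 213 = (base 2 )1010001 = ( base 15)56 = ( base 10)81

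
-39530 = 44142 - 83672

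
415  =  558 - 143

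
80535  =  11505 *7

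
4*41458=165832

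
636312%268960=98392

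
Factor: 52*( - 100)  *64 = - 2^10*5^2*13^1= - 332800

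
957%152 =45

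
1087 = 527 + 560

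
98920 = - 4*( - 24730 )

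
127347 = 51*2497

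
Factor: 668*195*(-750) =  - 97695000 = - 2^3*3^2*5^4 * 13^1*167^1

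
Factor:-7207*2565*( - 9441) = 3^5 * 5^1*19^1* 1049^1*7207^1 =174525901155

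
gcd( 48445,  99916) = 1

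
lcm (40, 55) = 440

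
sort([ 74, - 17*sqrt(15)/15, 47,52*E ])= [ - 17 * sqrt( 15 )/15,47, 74, 52 *E ]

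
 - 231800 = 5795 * (  -  40)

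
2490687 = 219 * 11373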